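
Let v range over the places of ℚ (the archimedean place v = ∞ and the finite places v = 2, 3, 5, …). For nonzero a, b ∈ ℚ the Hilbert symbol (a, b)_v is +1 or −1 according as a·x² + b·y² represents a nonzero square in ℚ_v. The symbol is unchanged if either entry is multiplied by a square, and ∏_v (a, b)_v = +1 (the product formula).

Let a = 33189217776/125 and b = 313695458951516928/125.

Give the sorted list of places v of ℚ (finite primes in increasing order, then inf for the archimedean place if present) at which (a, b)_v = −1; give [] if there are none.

(a, b) ≡ (195, 935) mod (ℚ^×)²; places V = {2, 3, 5, 11, 13, 17, ∞}.
(a,b)_3: α=3, u≡2; β=8, v≡2 (mod 3); (2|3)=-1, (2|3)=-1; sign (−1)^0·-1^8·-1^3 = -1.
(a,b)_11: α=2, u≡7; β=3, v≡2 (mod 11); (7|11)=-1, (2|11)=-1; sign (−1)^0·-1^3·-1^2 = -1.
(a,b)_17: α=2, u≡15; β=3, v≡2 (mod 17); (15|17)=+1, (2|17)=+1; sign (−1)^0·+1^3·+1^2 = +1.
(a,b)_13: α=3, u≡11; β=4, v≡3 (mod 13); (11|13)=-1, (3|13)=+1; sign (−1)^0·-1^4·+1^3 = +1.
(a,b)_∞: sgn(195)=+, sgn(935)=+, so +1.
(a,b)_2: α=4, β=8; u≡3, v≡7 (mod 8); ε(u)ε(v)=1·1, αω(v)=4·0, βω(u)=8·1; sum ≡ 1  ⇒  -1.
(a,b)_5: α=-3, u≡1; β=-3, v≡3 (mod 5); (1|5)=+1, (3|5)=-1; sign (−1)^0·+1^-3·-1^-3 = -1.
Ram(195, 935) = {2, 3, 5, 11}; no ℚ_2-point on the conic.

[2, 3, 5, 11]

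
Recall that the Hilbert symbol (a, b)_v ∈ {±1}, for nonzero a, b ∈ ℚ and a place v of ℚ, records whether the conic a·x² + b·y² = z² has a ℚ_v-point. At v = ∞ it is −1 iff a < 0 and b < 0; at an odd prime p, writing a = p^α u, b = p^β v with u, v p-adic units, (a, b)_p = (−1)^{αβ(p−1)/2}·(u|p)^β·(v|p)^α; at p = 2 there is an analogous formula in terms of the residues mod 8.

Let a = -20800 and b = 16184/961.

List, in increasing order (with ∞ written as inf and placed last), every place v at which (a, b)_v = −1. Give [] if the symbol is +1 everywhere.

Mod squares: a ≡ -13, b ≡ 14. Check v ∈ {∞, 2, 5, 7, 13, 17, 31}.
v=∞: -13 < 0 and 14 > 0  ⇒  (a,b)_∞ = +1.
v=31: a=31^0·(≡1), b=31^-2·(≡2) mod 31; (1|31)=+1, (2|31)=+1; (−1)^{0·-2·15}·(+1)^-2·(+1)^0 = +1.
v=2: v_2(a)=6, v_2(b)=3; units ≡ 3, 7 (mod 8); ε·ε+αω+βω = 1·1+6·0+3·1 ≡ 0  ⇒  (a,b)_2 = +1.
v=7: a=7^0·(≡4), b=7^1·(≡1) mod 7; (4|7)=+1, (1|7)=+1; (−1)^{0·1·3}·(+1)^1·(+1)^0 = +1.
v=13: a=13^1·(≡12), b=13^0·(≡1) mod 13; (12|13)=+1, (1|13)=+1; (−1)^{1·0·6}·(+1)^0·(+1)^1 = +1.
v=5: a=5^2·(≡3), b=5^0·(≡4) mod 5; (3|5)=-1, (4|5)=+1; (−1)^{2·0·2}·(-1)^0·(+1)^2 = +1.
v=17: a=17^0·(≡8), b=17^2·(≡10) mod 17; (8|17)=+1, (10|17)=-1; (−1)^{0·2·8}·(+1)^2·(-1)^0 = +1.
Every local symbol is +1, so the conic -13·x² + 14·y² = z² has ℚ_v-points for all v and hence a ℚ-point; (a, b / ℚ) ≅ M_2(ℚ).

[]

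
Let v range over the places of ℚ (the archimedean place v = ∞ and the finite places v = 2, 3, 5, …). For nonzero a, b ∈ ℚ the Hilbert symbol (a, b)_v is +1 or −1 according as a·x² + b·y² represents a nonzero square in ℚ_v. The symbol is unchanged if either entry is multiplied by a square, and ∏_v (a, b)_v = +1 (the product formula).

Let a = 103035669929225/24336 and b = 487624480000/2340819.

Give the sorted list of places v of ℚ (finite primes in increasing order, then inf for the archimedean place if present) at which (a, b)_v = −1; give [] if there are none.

(a, b) ≡ (41, 703) mod (ℚ^×)²; places V = {2, 3, 5, 7, 11, 13, 19, 37, 41, ∞}.
(a,b)_7: α=0, u≡3; β=2, v≡6 (mod 7); (3|7)=-1, (6|7)=-1; sign (−1)^0·-1^2·-1^0 = +1.
(a,b)_41: α=3, u≡18; β=2, v≡27 (mod 41); (18|41)=+1, (27|41)=-1; sign (−1)^0·+1^2·-1^3 = -1.
(a,b)_11: α=2, u≡10; β=0, v≡8 (mod 11); (10|11)=-1, (8|11)=-1; sign (−1)^0·-1^0·-1^2 = +1.
(a,b)_19: α=2, u≡2; β=-1, v≡3 (mod 19); (2|19)=-1, (3|19)=-1; sign (−1)^0·-1^-1·-1^2 = -1.
(a,b)_13: α=-2, u≡7; β=-2, v≡10 (mod 13); (7|13)=-1, (10|13)=+1; sign (−1)^0·-1^-2·+1^-2 = +1.
(a,b)_37: α=2, u≡7; β=1, v≡6 (mod 37); (7|37)=+1, (6|37)=-1; sign (−1)^0·+1^1·-1^2 = +1.
(a,b)_5: α=2, u≡4; β=4, v≡2 (mod 5); (4|5)=+1, (2|5)=-1; sign (−1)^0·+1^4·-1^2 = +1.
(a,b)_2: α=-4, β=8; u≡1, v≡7 (mod 8); ε(u)ε(v)=0·1, αω(v)=-4·0, βω(u)=8·0; sum ≡ 0  ⇒  +1.
(a,b)_3: α=-2, u≡2; β=-6, v≡1 (mod 3); (2|3)=-1, (1|3)=+1; sign (−1)^0·-1^-6·+1^-2 = +1.
(a,b)_∞: sgn(41)=+, sgn(703)=+, so +1.
|Ram(41, 703)| = 2, even; anisotropic at {19, 41}.

[19, 41]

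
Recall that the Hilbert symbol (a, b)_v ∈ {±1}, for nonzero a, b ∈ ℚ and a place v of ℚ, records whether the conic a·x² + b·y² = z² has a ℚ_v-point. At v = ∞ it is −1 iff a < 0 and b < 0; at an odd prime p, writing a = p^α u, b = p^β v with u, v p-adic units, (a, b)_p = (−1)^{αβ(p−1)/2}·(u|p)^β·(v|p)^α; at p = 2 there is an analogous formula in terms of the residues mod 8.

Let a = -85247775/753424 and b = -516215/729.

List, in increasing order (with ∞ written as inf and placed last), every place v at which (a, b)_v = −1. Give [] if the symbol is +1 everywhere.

[19, 23, 43, inf]

(a, b) ≡ (-1311, -215) mod (ℚ^×)²; places V = {2, 3, 5, 7, 17, 19, 23, 31, 43, ∞}.
(a,b)_43: α=0, u≡34; β=1, v≡4 (mod 43); (34|43)=-1, (4|43)=+1; sign (−1)^0·-1^1·+1^0 = -1.
(a,b)_5: α=2, u≡1; β=1, v≡3 (mod 5); (1|5)=+1, (3|5)=-1; sign (−1)^0·+1^1·-1^2 = +1.
(a,b)_2: α=-4, β=0; u≡1, v≡1 (mod 8); ε(u)ε(v)=0·0, αω(v)=-4·0, βω(u)=0·0; sum ≡ 0  ⇒  +1.
(a,b)_17: α=2, u≡9; β=0, v≡5 (mod 17); (9|17)=+1, (5|17)=-1; sign (−1)^0·+1^0·-1^2 = +1.
(a,b)_3: α=3, u≡1; β=-6, v≡1 (mod 3); (1|3)=+1, (1|3)=+1; sign (−1)^0·+1^-6·+1^3 = +1.
(a,b)_7: α=-2, u≡6; β=4, v≡2 (mod 7); (6|7)=-1, (2|7)=+1; sign (−1)^0·-1^4·+1^-2 = +1.
(a,b)_23: α=1, u≡9; β=0, v≡7 (mod 23); (9|23)=+1, (7|23)=-1; sign (−1)^0·+1^0·-1^1 = -1.
(a,b)_∞: sgn(-1311)=−, sgn(-215)=−, so -1.
(a,b)_31: α=-2, u≡13; β=0, v≡25 (mod 31); (13|31)=-1, (25|31)=+1; sign (−1)^0·-1^0·+1^-2 = +1.
(a,b)_19: α=1, u≡4; β=0, v≡13 (mod 19); (4|19)=+1, (13|19)=-1; sign (−1)^0·+1^0·-1^1 = -1.
Ram(-1311, -215) = {19, 23, 43, ∞}; no ℚ_19-point on the conic.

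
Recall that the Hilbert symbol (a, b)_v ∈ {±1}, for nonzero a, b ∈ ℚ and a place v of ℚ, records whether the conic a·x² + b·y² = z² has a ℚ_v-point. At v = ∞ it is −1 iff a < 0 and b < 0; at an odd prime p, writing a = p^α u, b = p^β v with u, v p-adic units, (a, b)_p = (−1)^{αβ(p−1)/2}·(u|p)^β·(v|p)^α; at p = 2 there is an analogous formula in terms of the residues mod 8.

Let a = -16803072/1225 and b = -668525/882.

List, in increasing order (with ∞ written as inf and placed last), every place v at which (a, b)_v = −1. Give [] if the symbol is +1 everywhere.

Mod squares: a ≡ -7293, b ≡ -442. Check v ∈ {∞, 2, 3, 5, 7, 11, 13, 17}.
v=∞: -7293 < 0 and -442 < 0  ⇒  (a,b)_∞ = -1.
v=3: a=3^3·(≡2), b=3^-2·(≡2) mod 3; (2|3)=-1, (2|3)=-1; (−1)^{3·-2·1}·(-1)^-2·(-1)^3 = -1.
v=17: a=17^1·(≡15), b=17^1·(≡2) mod 17; (15|17)=+1, (2|17)=+1; (−1)^{1·1·8}·(+1)^1·(+1)^1 = +1.
v=7: a=7^-2·(≡2), b=7^-2·(≡6) mod 7; (2|7)=+1, (6|7)=-1; (−1)^{-2·-2·3}·(+1)^-2·(-1)^-2 = +1.
v=5: a=5^-2·(≡2), b=5^2·(≡2) mod 5; (2|5)=-1, (2|5)=-1; (−1)^{-2·2·2}·(-1)^2·(-1)^-2 = +1.
v=13: a=13^1·(≡11), b=13^1·(≡5) mod 13; (11|13)=-1, (5|13)=-1; (−1)^{1·1·6}·(-1)^1·(-1)^1 = +1.
v=2: v_2(a)=8, v_2(b)=-1; units ≡ 3, 3 (mod 8); ε·ε+αω+βω = 1·1+8·1+-1·1 ≡ 0  ⇒  (a,b)_2 = +1.
v=11: a=11^1·(≡10), b=11^2·(≡4) mod 11; (10|11)=-1, (4|11)=+1; (−1)^{1·2·5}·(-1)^2·(+1)^1 = +1.
(-7293, -442 / ℚ) ramifies at {3, ∞}: a division algebra.

[3, inf]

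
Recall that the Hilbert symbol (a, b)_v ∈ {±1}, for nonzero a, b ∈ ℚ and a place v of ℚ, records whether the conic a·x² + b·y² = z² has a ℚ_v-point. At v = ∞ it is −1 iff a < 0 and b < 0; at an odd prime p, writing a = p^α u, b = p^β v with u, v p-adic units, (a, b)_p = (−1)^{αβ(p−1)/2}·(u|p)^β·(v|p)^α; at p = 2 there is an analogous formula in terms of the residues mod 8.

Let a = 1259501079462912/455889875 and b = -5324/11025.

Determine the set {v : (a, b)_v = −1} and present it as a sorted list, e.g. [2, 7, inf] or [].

[11, 17]

Mod squares: a ≡ 2635, b ≡ -11. Check v ∈ {∞, 2, 3, 5, 7, 11, 13, 17, 19, 31}.
v=∞: 2635 > 0 and -11 < 0  ⇒  (a,b)_∞ = +1.
v=11: a=11^4·(≡6), b=11^3·(≡6) mod 11; (6|11)=-1, (6|11)=-1; (−1)^{4·3·5}·(-1)^3·(-1)^4 = -1.
v=2: v_2(a)=10, v_2(b)=2; units ≡ 3, 5 (mod 8); ε·ε+αω+βω = 1·0+10·1+2·1 ≡ 0  ⇒  (a,b)_2 = +1.
v=13: a=13^2·(≡1), b=13^0·(≡6) mod 13; (1|13)=+1, (6|13)=-1; (−1)^{2·0·6}·(+1)^0·(-1)^2 = +1.
v=3: a=3^4·(≡1), b=3^-2·(≡1) mod 3; (1|3)=+1, (1|3)=+1; (−1)^{4·-2·1}·(+1)^-2·(+1)^4 = +1.
v=19: a=19^2·(≡3), b=19^0·(≡3) mod 19; (3|19)=-1, (3|19)=-1; (−1)^{2·0·9}·(-1)^0·(-1)^2 = +1.
v=7: a=7^-6·(≡5), b=7^-2·(≡3) mod 7; (5|7)=-1, (3|7)=-1; (−1)^{-6·-2·3}·(-1)^-2·(-1)^-6 = +1.
v=17: a=17^1·(≡15), b=17^0·(≡11) mod 17; (15|17)=+1, (11|17)=-1; (−1)^{1·0·8}·(+1)^0·(-1)^1 = -1.
v=5: a=5^-3·(≡3), b=5^-2·(≡1) mod 5; (3|5)=-1, (1|5)=+1; (−1)^{-3·-2·2}·(-1)^-2·(+1)^-3 = +1.
v=31: a=31^-1·(≡6), b=31^0·(≡19) mod 31; (6|31)=-1, (19|31)=+1; (−1)^{-1·0·15}·(-1)^0·(+1)^-1 = +1.
Ram(2635, -11) = {11, 17}; no ℚ_11-point on the conic.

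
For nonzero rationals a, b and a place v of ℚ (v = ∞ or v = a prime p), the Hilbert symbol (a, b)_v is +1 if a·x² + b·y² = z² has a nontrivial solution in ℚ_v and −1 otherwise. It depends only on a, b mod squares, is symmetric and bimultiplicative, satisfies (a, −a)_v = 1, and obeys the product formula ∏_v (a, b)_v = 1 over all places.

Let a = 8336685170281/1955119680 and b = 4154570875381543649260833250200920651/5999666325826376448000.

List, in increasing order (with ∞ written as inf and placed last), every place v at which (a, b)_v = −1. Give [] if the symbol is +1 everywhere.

(a, b) ≡ (69745, 3530170) mod (ℚ^×)²; places V = {2, 3, 5, 7, 11, 13, 17, 19, 29, 37, 41, 47, ∞}.
(a,b)_∞: sgn(69745)=+, sgn(3530170)=+, so +1.
(a,b)_3: α=-6, u≡1; β=-14, v≡1 (mod 3); (1|3)=+1, (1|3)=+1; sign (−1)^0·+1^-14·+1^-6 = +1.
(a,b)_19: α=2, u≡3; β=4, v≡10 (mod 19); (3|19)=-1, (10|19)=-1; sign (−1)^0·-1^4·-1^2 = +1.
(a,b)_47: α=0, u≡43; β=1, v≡4 (mod 47); (43|47)=-1, (4|47)=+1; sign (−1)^0·-1^1·+1^0 = -1.
(a,b)_2: α=-6, β=-11; u≡1, v≡5 (mod 8); ε(u)ε(v)=0·0, αω(v)=-6·1, βω(u)=-11·0; sum ≡ 0  ⇒  +1.
(a,b)_7: α=0, u≡2; β=-1, v≡1 (mod 7); (2|7)=+1, (1|7)=+1; sign (−1)^0·+1^-1·+1^0 = +1.
(a,b)_13: α=5, u≡9; β=12, v≡8 (mod 13); (9|13)=+1, (8|13)=-1; sign (−1)^0·+1^12·-1^5 = -1.
(a,b)_29: α=-1, u≡11; β=-1, v≡10 (mod 29); (11|29)=-1, (10|29)=-1; sign (−1)^0·-1^-1·-1^-1 = +1.
(a,b)_17: α=-2, u≡7; β=-6, v≡1 (mod 17); (7|17)=-1, (1|17)=+1; sign (−1)^0·-1^-6·+1^-2 = +1.
(a,b)_41: α=2, u≡16; β=6, v≡14 (mod 41); (16|41)=+1, (14|41)=-1; sign (−1)^0·+1^6·-1^2 = +1.
(a,b)_37: α=1, u≡18; β=3, v≡31 (mod 37); (18|37)=-1, (31|37)=-1; sign (−1)^0·-1^3·-1^1 = +1.
(a,b)_5: α=-1, u≡1; β=-3, v≡4 (mod 5); (1|5)=+1, (4|5)=+1; sign (−1)^0·+1^-3·+1^-1 = +1.
(a,b)_11: α=0, u≡9; β=2, v≡8 (mod 11); (9|11)=+1, (8|11)=-1; sign (−1)^0·+1^2·-1^0 = +1.
Ram(69745, 3530170) = {13, 47}; no ℚ_13-point on the conic.

[13, 47]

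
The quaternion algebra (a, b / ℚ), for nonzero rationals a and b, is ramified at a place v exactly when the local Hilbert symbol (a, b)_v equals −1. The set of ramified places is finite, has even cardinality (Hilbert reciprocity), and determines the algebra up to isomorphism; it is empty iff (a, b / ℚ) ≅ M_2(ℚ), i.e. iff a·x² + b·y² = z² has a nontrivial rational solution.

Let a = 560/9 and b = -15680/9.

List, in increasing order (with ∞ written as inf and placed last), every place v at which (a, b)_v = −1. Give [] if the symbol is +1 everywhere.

Mod squares: a ≡ 35, b ≡ -5. Check v ∈ {∞, 2, 3, 5, 7}.
v=7: a=7^1·(≡5), b=7^2·(≡1) mod 7; (5|7)=-1, (1|7)=+1; (−1)^{1·2·3}·(-1)^2·(+1)^1 = +1.
v=2: v_2(a)=4, v_2(b)=6; units ≡ 3, 3 (mod 8); ε·ε+αω+βω = 1·1+4·1+6·1 ≡ 1  ⇒  (a,b)_2 = -1.
v=5: a=5^1·(≡3), b=5^1·(≡1) mod 5; (3|5)=-1, (1|5)=+1; (−1)^{1·1·2}·(-1)^1·(+1)^1 = -1.
v=3: a=3^-2·(≡2), b=3^-2·(≡1) mod 3; (2|3)=-1, (1|3)=+1; (−1)^{-2·-2·1}·(-1)^-2·(+1)^-2 = +1.
v=∞: 35 > 0 and -5 < 0  ⇒  (a,b)_∞ = +1.
(35, -5 / ℚ) ramifies at {2, 5}: a division algebra.

[2, 5]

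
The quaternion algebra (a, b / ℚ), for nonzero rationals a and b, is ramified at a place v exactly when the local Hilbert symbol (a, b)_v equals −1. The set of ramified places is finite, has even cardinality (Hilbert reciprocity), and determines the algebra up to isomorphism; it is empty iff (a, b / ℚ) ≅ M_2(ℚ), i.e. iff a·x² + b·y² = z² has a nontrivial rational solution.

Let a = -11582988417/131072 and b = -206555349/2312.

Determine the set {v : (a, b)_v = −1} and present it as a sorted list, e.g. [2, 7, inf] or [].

[3, 13, 37, inf]

Mod squares: a ≡ -1554, b ≡ -20202. Check v ∈ {∞, 2, 3, 7, 11, 13, 17, 37}.
v=17: a=17^0·(≡10), b=17^-2·(≡5) mod 17; (10|17)=-1, (5|17)=-1; (−1)^{0·-2·8}·(-1)^-2·(-1)^0 = +1.
v=2: v_2(a)=-17, v_2(b)=-3; units ≡ 7, 3 (mod 8); ε·ε+αω+βω = 1·1+-17·1+-3·0 ≡ 0  ⇒  (a,b)_2 = +1.
v=13: a=13^2·(≡2), b=13^3·(≡7) mod 13; (2|13)=-1, (7|13)=-1; (−1)^{2·3·6}·(-1)^3·(-1)^2 = -1.
v=11: a=11^2·(≡10), b=11^2·(≡5) mod 11; (10|11)=-1, (5|11)=+1; (−1)^{2·2·5}·(-1)^2·(+1)^2 = +1.
v=3: a=3^7·(≡1), b=3^1·(≡1) mod 3; (1|3)=+1, (1|3)=+1; (−1)^{7·1·1}·(+1)^1·(+1)^7 = -1.
v=∞: -1554 < 0 and -20202 < 0  ⇒  (a,b)_∞ = -1.
v=37: a=37^1·(≡31), b=37^1·(≡34) mod 37; (31|37)=-1, (34|37)=+1; (−1)^{1·1·18}·(-1)^1·(+1)^1 = -1.
v=7: a=7^1·(≡4), b=7^1·(≡6) mod 7; (4|7)=+1, (6|7)=-1; (−1)^{1·1·3}·(+1)^1·(-1)^1 = +1.
|Ram(-1554, -20202)| = 4, even; anisotropic at {3, 13, 37, ∞}.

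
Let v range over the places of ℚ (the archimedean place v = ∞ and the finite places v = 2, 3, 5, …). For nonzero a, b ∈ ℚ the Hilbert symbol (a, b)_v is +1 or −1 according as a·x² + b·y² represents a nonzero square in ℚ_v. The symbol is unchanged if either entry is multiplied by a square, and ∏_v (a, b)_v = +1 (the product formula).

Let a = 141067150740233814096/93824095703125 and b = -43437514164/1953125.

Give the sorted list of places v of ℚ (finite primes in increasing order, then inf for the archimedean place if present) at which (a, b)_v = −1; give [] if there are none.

(a, b) ≡ (515185, -81345) mod (ℚ^×)²; places V = {2, 3, 5, 7, 11, 13, 17, 19, 29, 41, 43, ∞}.
(a,b)_43: α=2, u≡3; β=2, v≡24 (mod 43); (3|43)=-1, (24|43)=+1; sign (−1)^0·-1^2·+1^2 = +1.
(a,b)_5: α=-9, u≡3; β=-9, v≡1 (mod 5); (3|5)=-1, (1|5)=+1; sign (−1)^0·-1^-9·+1^-9 = -1.
(a,b)_3: α=6, u≡1; β=1, v≡2 (mod 3); (1|3)=+1, (2|3)=-1; sign (−1)^0·+1^1·-1^6 = +1.
(a,b)_19: α=5, u≡3; β=2, v≡13 (mod 19); (3|19)=-1, (13|19)=-1; sign (−1)^0·-1^2·-1^5 = -1.
(a,b)_13: α=2, u≡8; β=0, v≡12 (mod 13); (8|13)=-1, (12|13)=+1; sign (−1)^0·-1^0·+1^2 = +1.
(a,b)_29: α=1, u≡15; β=1, v≡11 (mod 29); (15|29)=-1, (11|29)=-1; sign (−1)^0·-1^1·-1^1 = +1.
(a,b)_2: α=4, β=2; u≡1, v≡7 (mod 8); ε(u)ε(v)=0·1, αω(v)=4·0, βω(u)=2·0; sum ≡ 0  ⇒  +1.
(a,b)_∞: sgn(515185)=+, sgn(-81345)=−, so +1.
(a,b)_7: α=2, u≡6; β=0, v≡2 (mod 7); (6|7)=-1, (2|7)=+1; sign (−1)^0·-1^0·+1^2 = +1.
(a,b)_41: α=-4, u≡32; β=0, v≡36 (mod 41); (32|41)=+1, (36|41)=+1; sign (−1)^0·+1^0·+1^-4 = +1.
(a,b)_17: α=-1, u≡3; β=1, v≡4 (mod 17); (3|17)=-1, (4|17)=+1; sign (−1)^0·-1^1·+1^-1 = -1.
(a,b)_11: α=1, u≡8; β=1, v≡2 (mod 11); (8|11)=-1, (2|11)=-1; sign (−1)^1·-1^1·-1^1 = -1.
(515185, -81345 / ℚ) ramifies at {5, 11, 17, 19}: a division algebra.

[5, 11, 17, 19]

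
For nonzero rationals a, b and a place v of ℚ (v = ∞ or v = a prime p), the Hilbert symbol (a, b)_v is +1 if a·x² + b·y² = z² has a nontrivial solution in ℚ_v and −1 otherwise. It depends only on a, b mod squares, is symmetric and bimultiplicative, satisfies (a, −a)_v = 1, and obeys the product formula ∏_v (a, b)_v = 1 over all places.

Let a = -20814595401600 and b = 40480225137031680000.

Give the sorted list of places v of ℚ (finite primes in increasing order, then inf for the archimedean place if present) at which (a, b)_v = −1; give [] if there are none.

(a, b) ≡ (-7854, 273) mod (ℚ^×)²; places V = {2, 3, 5, 7, 11, 13, 17, ∞}.
(a,b)_3: α=5, u≡1; β=5, v≡1 (mod 3); (1|3)=+1, (1|3)=+1; sign (−1)^1·+1^5·+1^5 = -1.
(a,b)_17: α=1, u≡3; β=2, v≡13 (mod 17); (3|17)=-1, (13|17)=+1; sign (−1)^0·-1^2·+1^1 = +1.
(a,b)_11: α=3, u≡3; β=4, v≡9 (mod 11); (3|11)=+1, (9|11)=+1; sign (−1)^0·+1^4·+1^3 = +1.
(a,b)_∞: sgn(-7854)=−, sgn(273)=+, so +1.
(a,b)_7: α=1, u≡6; β=1, v≡4 (mod 7); (6|7)=-1, (4|7)=+1; sign (−1)^1·-1^1·+1^1 = +1.
(a,b)_13: α=2, u≡2; β=3, v≡8 (mod 13); (2|13)=-1, (8|13)=-1; sign (−1)^0·-1^3·-1^2 = -1.
(a,b)_2: α=7, β=12; u≡1, v≡1 (mod 8); ε(u)ε(v)=0·0, αω(v)=7·0, βω(u)=12·0; sum ≡ 0  ⇒  +1.
(a,b)_5: α=2, u≡1; β=4, v≡3 (mod 5); (1|5)=+1, (3|5)=-1; sign (−1)^0·+1^4·-1^2 = +1.
(-7854, 273 / ℚ) ramifies at {3, 13}: a division algebra.

[3, 13]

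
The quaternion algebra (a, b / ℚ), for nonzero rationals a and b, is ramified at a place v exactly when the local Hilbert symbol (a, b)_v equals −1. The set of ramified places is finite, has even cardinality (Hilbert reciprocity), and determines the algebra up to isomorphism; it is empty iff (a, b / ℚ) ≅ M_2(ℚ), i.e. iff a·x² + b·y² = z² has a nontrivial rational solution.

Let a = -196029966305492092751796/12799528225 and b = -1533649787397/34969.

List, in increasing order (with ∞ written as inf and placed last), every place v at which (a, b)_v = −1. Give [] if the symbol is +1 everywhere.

(a, b) ≡ (-2821, -437) mod (ℚ^×)²; places V = {2, 3, 5, 7, 11, 13, 17, 19, 23, 31, ∞}.
(a,b)_∞: sgn(-2821)=−, sgn(-437)=−, so -1.
(a,b)_3: α=2, u≡2; β=2, v≡1 (mod 3); (2|3)=-1, (1|3)=+1; sign (−1)^0·-1^2·+1^2 = +1.
(a,b)_23: α=4, u≡2; β=1, v≡9 (mod 23); (2|23)=+1, (9|23)=+1; sign (−1)^0·+1^1·+1^4 = +1.
(a,b)_2: α=2, β=0; u≡3, v≡3 (mod 8); ε(u)ε(v)=1·1, αω(v)=2·1, βω(u)=0·1; sum ≡ 1  ⇒  -1.
(a,b)_17: α=-2, u≡2; β=-2, v≡6 (mod 17); (2|17)=+1, (6|17)=-1; sign (−1)^0·+1^-2·-1^-2 = +1.
(a,b)_19: α=2, u≡13; β=1, v≡8 (mod 19); (13|19)=-1, (8|19)=-1; sign (−1)^0·-1^1·-1^2 = -1.
(a,b)_5: α=-2, u≡1; β=0, v≡2 (mod 5); (1|5)=+1, (2|5)=-1; sign (−1)^0·+1^0·-1^-2 = +1.
(a,b)_31: α=3, u≡20; β=2, v≡9 (mod 31); (20|31)=+1, (9|31)=+1; sign (−1)^0·+1^2·+1^3 = +1.
(a,b)_11: α=-6, u≡8; β=-2, v≡3 (mod 11); (8|11)=-1, (3|11)=+1; sign (−1)^0·-1^-2·+1^-6 = +1.
(a,b)_7: α=7, u≡6; β=4, v≡4 (mod 7); (6|7)=-1, (4|7)=+1; sign (−1)^0·-1^4·+1^7 = +1.
(a,b)_13: α=3, u≡10; β=2, v≡2 (mod 13); (10|13)=+1, (2|13)=-1; sign (−1)^0·+1^2·-1^3 = -1.
(-2821, -437 / ℚ) ramifies at {2, 13, 19, ∞}: a division algebra.

[2, 13, 19, inf]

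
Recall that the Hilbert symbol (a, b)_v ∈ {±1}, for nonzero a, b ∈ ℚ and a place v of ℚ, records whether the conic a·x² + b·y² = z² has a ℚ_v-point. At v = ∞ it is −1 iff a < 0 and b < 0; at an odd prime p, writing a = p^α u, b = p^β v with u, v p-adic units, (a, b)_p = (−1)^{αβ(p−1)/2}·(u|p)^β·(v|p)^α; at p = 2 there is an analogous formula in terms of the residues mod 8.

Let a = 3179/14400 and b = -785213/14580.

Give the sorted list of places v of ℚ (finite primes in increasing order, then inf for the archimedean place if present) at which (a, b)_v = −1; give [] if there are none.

(a, b) ≡ (11, -13585) mod (ℚ^×)²; places V = {2, 3, 5, 11, 13, 17, 19, ∞}.
(a,b)_13: α=0, u≡8; β=1, v≡7 (mod 13); (8|13)=-1, (7|13)=-1; sign (−1)^0·-1^1·-1^0 = -1.
(a,b)_17: α=2, u≡11; β=2, v≡8 (mod 17); (11|17)=-1, (8|17)=+1; sign (−1)^0·-1^2·+1^2 = +1.
(a,b)_11: α=1, u≡3; β=1, v≡8 (mod 11); (3|11)=+1, (8|11)=-1; sign (−1)^1·+1^1·-1^1 = +1.
(a,b)_3: α=-2, u≡2; β=-6, v≡2 (mod 3); (2|3)=-1, (2|3)=-1; sign (−1)^0·-1^-6·-1^-2 = +1.
(a,b)_2: α=-6, β=-2; u≡3, v≡7 (mod 8); ε(u)ε(v)=1·1, αω(v)=-6·0, βω(u)=-2·1; sum ≡ 1  ⇒  -1.
(a,b)_19: α=0, u≡16; β=1, v≡16 (mod 19); (16|19)=+1, (16|19)=+1; sign (−1)^0·+1^1·+1^0 = +1.
(a,b)_5: α=-2, u≡4; β=-1, v≡2 (mod 5); (4|5)=+1, (2|5)=-1; sign (−1)^0·+1^-1·-1^-2 = +1.
(a,b)_∞: sgn(11)=+, sgn(-13585)=−, so +1.
Ram(11, -13585) = {2, 13}; no ℚ_2-point on the conic.

[2, 13]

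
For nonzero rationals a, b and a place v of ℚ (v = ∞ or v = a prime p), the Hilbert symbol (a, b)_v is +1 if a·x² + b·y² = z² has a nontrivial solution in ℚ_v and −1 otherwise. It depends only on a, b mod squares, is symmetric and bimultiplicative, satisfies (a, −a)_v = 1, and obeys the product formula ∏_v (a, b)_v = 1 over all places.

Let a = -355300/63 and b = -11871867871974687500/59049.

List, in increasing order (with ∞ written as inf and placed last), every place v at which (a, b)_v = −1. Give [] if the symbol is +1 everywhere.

[11, 17, 19, inf]

Mod squares: a ≡ -24871, b ≡ -124355. Check v ∈ {∞, 2, 3, 5, 7, 11, 17, 19}.
v=2: v_2(a)=2, v_2(b)=2; units ≡ 1, 5 (mod 8); ε·ε+αω+βω = 0·0+2·1+2·0 ≡ 0  ⇒  (a,b)_2 = +1.
v=∞: -24871 < 0 and -124355 < 0  ⇒  (a,b)_∞ = -1.
v=5: a=5^2·(≡1), b=5^7·(≡1) mod 5; (1|5)=+1, (1|5)=+1; (−1)^{2·7·2}·(+1)^7·(+1)^2 = +1.
v=19: a=19^1·(≡12), b=19^3·(≡10) mod 19; (12|19)=-1, (10|19)=-1; (−1)^{1·3·9}·(-1)^3·(-1)^1 = -1.
v=11: a=11^1·(≡5), b=11^5·(≡3) mod 11; (5|11)=+1, (3|11)=+1; (−1)^{1·5·5}·(+1)^5·(+1)^1 = -1.
v=7: a=7^-1·(≡3), b=7^1·(≡4) mod 7; (3|7)=-1, (4|7)=+1; (−1)^{-1·1·3}·(-1)^1·(+1)^-1 = +1.
v=3: a=3^-2·(≡2), b=3^-10·(≡1) mod 3; (2|3)=-1, (1|3)=+1; (−1)^{-2·-10·1}·(-1)^-10·(+1)^-2 = +1.
v=17: a=17^1·(≡15), b=17^3·(≡5) mod 17; (15|17)=+1, (5|17)=-1; (−1)^{1·3·8}·(+1)^3·(-1)^1 = -1.
(-24871, -124355 / ℚ) ramifies at {11, 17, 19, ∞}: a division algebra.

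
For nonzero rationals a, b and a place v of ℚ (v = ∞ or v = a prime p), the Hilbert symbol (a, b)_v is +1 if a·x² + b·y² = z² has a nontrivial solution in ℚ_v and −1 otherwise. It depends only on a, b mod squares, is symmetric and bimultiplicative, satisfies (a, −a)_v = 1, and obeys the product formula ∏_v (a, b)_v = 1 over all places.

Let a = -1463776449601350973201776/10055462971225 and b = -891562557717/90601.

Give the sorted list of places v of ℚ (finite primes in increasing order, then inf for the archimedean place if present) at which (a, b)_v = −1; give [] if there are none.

Mod squares: a ≡ -31, b ≡ -67773. Check v ∈ {∞, 2, 3, 5, 7, 13, 17, 19, 29, 31, 41, 43}.
v=31: a=31^3·(≡26), b=31^2·(≡26) mod 31; (26|31)=-1, (26|31)=-1; (−1)^{3·2·15}·(-1)^2·(-1)^3 = -1.
v=7: a=7^-6·(≡4), b=7^-2·(≡1) mod 7; (4|7)=+1, (1|7)=+1; (−1)^{-6·-2·3}·(+1)^-2·(+1)^-6 = +1.
v=29: a=29^2·(≡2), b=29^1·(≡27) mod 29; (2|29)=-1, (27|29)=-1; (−1)^{2·1·14}·(-1)^1·(-1)^2 = -1.
v=∞: -31 < 0 and -67773 < 0  ⇒  (a,b)_∞ = -1.
v=19: a=19^2·(≡6), b=19^1·(≡17) mod 19; (6|19)=+1, (17|19)=+1; (−1)^{2·1·9}·(+1)^1·(+1)^2 = +1.
v=5: a=5^-2·(≡1), b=5^0·(≡3) mod 5; (1|5)=+1, (3|5)=-1; (−1)^{-2·0·2}·(+1)^0·(-1)^-2 = +1.
v=3: a=3^6·(≡2), b=3^5·(≡2) mod 3; (2|3)=-1, (2|3)=-1; (−1)^{6·5·1}·(-1)^5·(-1)^6 = -1.
v=41: a=41^2·(≡33), b=41^1·(≡34) mod 41; (33|41)=+1, (34|41)=-1; (−1)^{2·1·20}·(+1)^1·(-1)^2 = +1.
v=17: a=17^2·(≡14), b=17^0·(≡10) mod 17; (14|17)=-1, (10|17)=-1; (−1)^{2·0·8}·(-1)^0·(-1)^2 = +1.
v=43: a=43^-4·(≡19), b=43^-2·(≡6) mod 43; (19|43)=-1, (6|43)=+1; (−1)^{-4·-2·21}·(-1)^-2·(+1)^-4 = +1.
v=2: v_2(a)=4, v_2(b)=0; units ≡ 1, 3 (mod 8); ε·ε+αω+βω = 0·1+4·1+0·0 ≡ 0  ⇒  (a,b)_2 = +1.
v=13: a=13^4·(≡6), b=13^2·(≡3) mod 13; (6|13)=-1, (3|13)=+1; (−1)^{4·2·6}·(-1)^2·(+1)^4 = +1.
(-31, -67773 / ℚ) ramifies at {3, 29, 31, ∞}: a division algebra.

[3, 29, 31, inf]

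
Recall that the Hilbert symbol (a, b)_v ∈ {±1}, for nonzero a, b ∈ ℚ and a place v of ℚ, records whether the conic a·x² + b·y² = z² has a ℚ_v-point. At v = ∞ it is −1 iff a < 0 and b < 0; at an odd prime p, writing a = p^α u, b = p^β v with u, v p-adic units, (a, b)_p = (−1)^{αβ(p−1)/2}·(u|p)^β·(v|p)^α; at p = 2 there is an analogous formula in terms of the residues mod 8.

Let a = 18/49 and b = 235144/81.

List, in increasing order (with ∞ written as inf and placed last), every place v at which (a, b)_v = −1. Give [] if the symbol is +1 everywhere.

[13, 19]

Mod squares: a ≡ 2, b ≡ 58786. Check v ∈ {∞, 2, 3, 7, 13, 17, 19}.
v=13: a=13^0·(≡7), b=13^1·(≡6) mod 13; (7|13)=-1, (6|13)=-1; (−1)^{0·1·6}·(-1)^1·(-1)^0 = -1.
v=∞: 2 > 0 and 58786 > 0  ⇒  (a,b)_∞ = +1.
v=19: a=19^0·(≡12), b=19^1·(≡9) mod 19; (12|19)=-1, (9|19)=+1; (−1)^{0·1·9}·(-1)^1·(+1)^0 = -1.
v=7: a=7^-2·(≡4), b=7^1·(≡5) mod 7; (4|7)=+1, (5|7)=-1; (−1)^{-2·1·3}·(+1)^1·(-1)^-2 = +1.
v=17: a=17^0·(≡8), b=17^1·(≡10) mod 17; (8|17)=+1, (10|17)=-1; (−1)^{0·1·8}·(+1)^1·(-1)^0 = +1.
v=2: v_2(a)=1, v_2(b)=3; units ≡ 1, 1 (mod 8); ε·ε+αω+βω = 0·0+1·0+3·0 ≡ 0  ⇒  (a,b)_2 = +1.
v=3: a=3^2·(≡2), b=3^-4·(≡1) mod 3; (2|3)=-1, (1|3)=+1; (−1)^{2·-4·1}·(-1)^-4·(+1)^2 = +1.
(2, 58786 / ℚ) ramifies at {13, 19}: a division algebra.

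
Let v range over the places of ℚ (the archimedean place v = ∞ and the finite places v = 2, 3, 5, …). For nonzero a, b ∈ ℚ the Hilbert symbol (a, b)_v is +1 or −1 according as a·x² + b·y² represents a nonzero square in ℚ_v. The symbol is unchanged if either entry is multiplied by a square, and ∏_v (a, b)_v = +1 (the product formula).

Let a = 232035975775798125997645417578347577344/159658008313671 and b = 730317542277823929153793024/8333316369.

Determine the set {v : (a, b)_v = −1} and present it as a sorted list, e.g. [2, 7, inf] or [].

[2, 11, 19, 23]

(a, b) ≡ (133331, 19) mod (ℚ^×)²; places V = {2, 3, 7, 11, 17, 19, 23, 29, 31, 37, ∞}.
(a,b)_2: α=14, β=10; u≡3, v≡3 (mod 8); ε(u)ε(v)=1·1, αω(v)=14·1, βω(u)=10·1; sum ≡ 1  ⇒  -1.
(a,b)_29: α=6, u≡26; β=4, v≡15 (mod 29); (26|29)=-1, (15|29)=-1; sign (−1)^0·-1^4·-1^6 = +1.
(a,b)_∞: sgn(133331)=+, sgn(19)=+, so +1.
(a,b)_23: α=-3, u≡3; β=-2, v≡17 (mod 23); (3|23)=+1, (17|23)=-1; sign (−1)^0·+1^-2·-1^-3 = -1.
(a,b)_11: α=3, u≡6; β=2, v≡10 (mod 11); (6|11)=-1, (10|11)=-1; sign (−1)^0·-1^2·-1^3 = -1.
(a,b)_7: α=-6, u≡4; β=-4, v≡5 (mod 7); (4|7)=+1, (5|7)=-1; sign (−1)^0·+1^-4·-1^-6 = +1.
(a,b)_19: α=2, u≡13; β=3, v≡7 (mod 19); (13|19)=-1, (7|19)=+1; sign (−1)^0·-1^3·+1^2 = -1.
(a,b)_17: α=-1, u≡3; β=0, v≡2 (mod 17); (3|17)=-1, (2|17)=+1; sign (−1)^0·-1^0·+1^-1 = +1.
(a,b)_37: α=4, u≡2; β=2, v≡35 (mod 37); (2|37)=-1, (35|37)=-1; sign (−1)^0·-1^2·-1^4 = +1.
(a,b)_31: α=9, u≡27; β=6, v≡1 (mod 31); (27|31)=-1, (1|31)=+1; sign (−1)^0·-1^6·+1^9 = +1.
(a,b)_3: α=-8, u≡2; β=-8, v≡1 (mod 3); (2|3)=-1, (1|3)=+1; sign (−1)^0·-1^-8·+1^-8 = +1.
Ram(133331, 19) = {2, 11, 19, 23}; no ℚ_2-point on the conic.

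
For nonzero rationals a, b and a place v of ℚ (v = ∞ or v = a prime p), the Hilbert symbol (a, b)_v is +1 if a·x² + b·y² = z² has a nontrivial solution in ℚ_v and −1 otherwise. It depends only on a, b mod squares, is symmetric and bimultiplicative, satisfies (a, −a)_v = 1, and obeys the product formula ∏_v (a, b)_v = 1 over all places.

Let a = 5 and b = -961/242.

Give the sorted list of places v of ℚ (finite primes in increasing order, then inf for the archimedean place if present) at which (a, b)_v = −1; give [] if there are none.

(a, b) ≡ (5, -2) mod (ℚ^×)²; places V = {2, 5, 11, 31, ∞}.
(a,b)_∞: sgn(5)=+, sgn(-2)=−, so +1.
(a,b)_11: α=0, u≡5; β=-2, v≡9 (mod 11); (5|11)=+1, (9|11)=+1; sign (−1)^0·+1^-2·+1^0 = +1.
(a,b)_5: α=1, u≡1; β=0, v≡2 (mod 5); (1|5)=+1, (2|5)=-1; sign (−1)^0·+1^0·-1^1 = -1.
(a,b)_31: α=0, u≡5; β=2, v≡26 (mod 31); (5|31)=+1, (26|31)=-1; sign (−1)^0·+1^2·-1^0 = +1.
(a,b)_2: α=0, β=-1; u≡5, v≡7 (mod 8); ε(u)ε(v)=0·1, αω(v)=0·0, βω(u)=-1·1; sum ≡ 1  ⇒  -1.
Ram(5, -2) = {2, 5}; no ℚ_2-point on the conic.

[2, 5]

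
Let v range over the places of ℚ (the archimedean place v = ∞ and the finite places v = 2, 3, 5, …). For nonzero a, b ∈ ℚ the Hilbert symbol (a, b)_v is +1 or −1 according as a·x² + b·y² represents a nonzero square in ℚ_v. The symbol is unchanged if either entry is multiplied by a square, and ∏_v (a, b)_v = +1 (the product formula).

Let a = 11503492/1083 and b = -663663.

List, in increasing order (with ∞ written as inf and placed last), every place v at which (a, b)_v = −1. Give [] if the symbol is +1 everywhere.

(a, b) ≡ (51051, -3927) mod (ℚ^×)²; places V = {2, 3, 7, 11, 13, 17, 19, ∞}.
(a,b)_13: α=3, u≡9; β=2, v≡12 (mod 13); (9|13)=+1, (12|13)=+1; sign (−1)^0·+1^2·+1^3 = +1.
(a,b)_19: α=-2, u≡6; β=0, v≡7 (mod 19); (6|19)=+1, (7|19)=+1; sign (−1)^0·+1^0·+1^-2 = +1.
(a,b)_∞: sgn(51051)=+, sgn(-3927)=−, so +1.
(a,b)_11: α=1, u≡7; β=1, v≡2 (mod 11); (7|11)=-1, (2|11)=-1; sign (−1)^1·-1^1·-1^1 = -1.
(a,b)_3: α=-1, u≡1; β=1, v≡2 (mod 3); (1|3)=+1, (2|3)=-1; sign (−1)^1·+1^1·-1^-1 = +1.
(a,b)_7: α=1, u≡3; β=1, v≡6 (mod 7); (3|7)=-1, (6|7)=-1; sign (−1)^1·-1^1·-1^1 = -1.
(a,b)_2: α=2, β=0; u≡3, v≡1 (mod 8); ε(u)ε(v)=1·0, αω(v)=2·0, βω(u)=0·1; sum ≡ 0  ⇒  +1.
(a,b)_17: α=1, u≡12; β=1, v≡10 (mod 17); (12|17)=-1, (10|17)=-1; sign (−1)^0·-1^1·-1^1 = +1.
Ram(51051, -3927) = {7, 11}; no ℚ_7-point on the conic.

[7, 11]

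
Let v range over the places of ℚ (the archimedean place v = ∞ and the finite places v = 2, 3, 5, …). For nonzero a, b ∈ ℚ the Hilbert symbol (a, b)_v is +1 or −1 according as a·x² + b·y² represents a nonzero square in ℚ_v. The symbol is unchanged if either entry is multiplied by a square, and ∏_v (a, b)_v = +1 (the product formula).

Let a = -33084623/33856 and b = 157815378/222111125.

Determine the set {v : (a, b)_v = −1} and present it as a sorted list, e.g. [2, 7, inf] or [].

[5, 11]

(a, b) ≡ (-143, 10) mod (ℚ^×)²; places V = {2, 3, 5, 7, 11, 13, 23, 31, 37, 43, 47, ∞}.
(a,b)_5: α=0, u≡2; β=-3, v≡2 (mod 5); (2|5)=-1, (2|5)=-1; sign (−1)^0·-1^-3·-1^0 = -1.
(a,b)_11: α=1, u≡9; β=0, v≡10 (mod 11); (9|11)=+1, (10|11)=-1; sign (−1)^0·+1^0·-1^1 = -1.
(a,b)_47: α=0, u≡26; β=2, v≡26 (mod 47); (26|47)=-1, (26|47)=-1; sign (−1)^0·-1^2·-1^0 = +1.
(a,b)_23: α=-2, u≡4; β=0, v≡5 (mod 23); (4|23)=+1, (5|23)=-1; sign (−1)^0·+1^0·-1^-2 = +1.
(a,b)_∞: sgn(-143)=−, sgn(10)=+, so +1.
(a,b)_2: α=-6, β=1; u≡1, v≡5 (mod 8); ε(u)ε(v)=0·0, αω(v)=-6·1, βω(u)=1·0; sum ≡ 0  ⇒  +1.
(a,b)_31: α=0, u≡24; β=-2, v≡1 (mod 31); (24|31)=-1, (1|31)=+1; sign (−1)^0·-1^-2·+1^0 = +1.
(a,b)_43: α=0, u≡32; β=-2, v≡15 (mod 43); (32|43)=-1, (15|43)=+1; sign (−1)^0·-1^-2·+1^0 = +1.
(a,b)_3: α=0, u≡1; β=6, v≡1 (mod 3); (1|3)=+1, (1|3)=+1; sign (−1)^0·+1^6·+1^0 = +1.
(a,b)_7: α=0, u≡4; β=2, v≡3 (mod 7); (4|7)=+1, (3|7)=-1; sign (−1)^0·+1^2·-1^0 = +1.
(a,b)_13: α=3, u≡2; β=0, v≡3 (mod 13); (2|13)=-1, (3|13)=+1; sign (−1)^0·-1^0·+1^3 = +1.
(a,b)_37: α=2, u≡31; β=0, v≡33 (mod 37); (31|37)=-1, (33|37)=+1; sign (−1)^0·-1^0·+1^2 = +1.
|Ram(-143, 10)| = 2, even; anisotropic at {5, 11}.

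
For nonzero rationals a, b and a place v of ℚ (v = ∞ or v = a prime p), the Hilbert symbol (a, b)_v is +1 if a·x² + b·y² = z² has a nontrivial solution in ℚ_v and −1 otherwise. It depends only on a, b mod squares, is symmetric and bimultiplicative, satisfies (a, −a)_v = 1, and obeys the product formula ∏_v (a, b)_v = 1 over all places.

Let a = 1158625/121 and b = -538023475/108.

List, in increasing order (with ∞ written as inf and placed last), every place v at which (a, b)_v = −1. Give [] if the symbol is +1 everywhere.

(a, b) ≡ (46345, -533577) mod (ℚ^×)²; places V = {2, 3, 5, 11, 13, 19, 23, 31, 37, ∞}.
(a,b)_23: α=1, u≡20; β=1, v≡2 (mod 23); (20|23)=-1, (2|23)=+1; sign (−1)^1·-1^1·+1^1 = +1.
(a,b)_11: α=-2, u≡6; β=3, v≡4 (mod 11); (6|11)=-1, (4|11)=+1; sign (−1)^0·-1^3·+1^-2 = -1.
(a,b)_37: α=0, u≡34; β=1, v≡9 (mod 37); (34|37)=+1, (9|37)=+1; sign (−1)^0·+1^1·+1^0 = +1.
(a,b)_3: α=0, u≡1; β=-3, v≡2 (mod 3); (1|3)=+1, (2|3)=-1; sign (−1)^0·+1^-3·-1^0 = +1.
(a,b)_13: α=1, u≡9; β=0, v≡6 (mod 13); (9|13)=+1, (6|13)=-1; sign (−1)^0·+1^0·-1^1 = -1.
(a,b)_∞: sgn(46345)=+, sgn(-533577)=−, so +1.
(a,b)_2: α=0, β=-2; u≡1, v≡7 (mod 8); ε(u)ε(v)=0·1, αω(v)=0·0, βω(u)=-2·0; sum ≡ 0  ⇒  +1.
(a,b)_31: α=1, u≡14; β=0, v≡29 (mod 31); (14|31)=+1, (29|31)=-1; sign (−1)^0·+1^0·-1^1 = -1.
(a,b)_5: α=3, u≡4; β=2, v≡2 (mod 5); (4|5)=+1, (2|5)=-1; sign (−1)^0·+1^2·-1^3 = -1.
(a,b)_19: α=0, u≡17; β=1, v≡15 (mod 19); (17|19)=+1, (15|19)=-1; sign (−1)^0·+1^1·-1^0 = +1.
(46345, -533577 / ℚ) ramifies at {5, 11, 13, 31}: a division algebra.

[5, 11, 13, 31]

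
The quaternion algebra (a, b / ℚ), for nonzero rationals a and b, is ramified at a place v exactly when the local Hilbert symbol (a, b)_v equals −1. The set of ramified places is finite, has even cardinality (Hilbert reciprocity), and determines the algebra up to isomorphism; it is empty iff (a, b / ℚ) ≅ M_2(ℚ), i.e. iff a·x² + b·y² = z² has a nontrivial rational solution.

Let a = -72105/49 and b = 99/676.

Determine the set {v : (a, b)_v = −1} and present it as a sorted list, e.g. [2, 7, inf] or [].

[2, 3, 11, 23]

Mod squares: a ≡ -72105, b ≡ 11. Check v ∈ {∞, 2, 3, 5, 7, 11, 13, 19, 23}.
v=13: a=13^0·(≡11), b=13^-2·(≡2) mod 13; (11|13)=-1, (2|13)=-1; (−1)^{0·-2·6}·(-1)^-2·(-1)^0 = +1.
v=19: a=19^1·(≡16), b=19^0·(≡9) mod 19; (16|19)=+1, (9|19)=+1; (−1)^{1·0·9}·(+1)^0·(+1)^1 = +1.
v=3: a=3^1·(≡1), b=3^2·(≡2) mod 3; (1|3)=+1, (2|3)=-1; (−1)^{1·2·1}·(+1)^2·(-1)^1 = -1.
v=11: a=11^1·(≡9), b=11^1·(≡4) mod 11; (9|11)=+1, (4|11)=+1; (−1)^{1·1·5}·(+1)^1·(+1)^1 = -1.
v=5: a=5^1·(≡1), b=5^0·(≡4) mod 5; (1|5)=+1, (4|5)=+1; (−1)^{1·0·2}·(+1)^0·(+1)^1 = +1.
v=7: a=7^-2·(≡2), b=7^0·(≡2) mod 7; (2|7)=+1, (2|7)=+1; (−1)^{-2·0·3}·(+1)^0·(+1)^-2 = +1.
v=23: a=23^1·(≡13), b=23^0·(≡11) mod 23; (13|23)=+1, (11|23)=-1; (−1)^{1·0·11}·(+1)^0·(-1)^1 = -1.
v=∞: -72105 < 0 and 11 > 0  ⇒  (a,b)_∞ = +1.
v=2: v_2(a)=0, v_2(b)=-2; units ≡ 7, 3 (mod 8); ε·ε+αω+βω = 1·1+0·1+-2·0 ≡ 1  ⇒  (a,b)_2 = -1.
|Ram(-72105, 11)| = 4, even; anisotropic at {2, 3, 11, 23}.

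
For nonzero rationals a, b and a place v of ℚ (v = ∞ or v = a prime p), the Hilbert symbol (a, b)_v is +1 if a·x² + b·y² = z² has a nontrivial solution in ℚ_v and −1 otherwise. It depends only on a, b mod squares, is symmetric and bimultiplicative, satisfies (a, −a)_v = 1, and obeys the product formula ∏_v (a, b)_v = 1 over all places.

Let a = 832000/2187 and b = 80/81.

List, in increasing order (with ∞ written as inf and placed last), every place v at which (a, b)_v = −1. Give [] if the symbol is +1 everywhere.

(a, b) ≡ (390, 5) mod (ℚ^×)²; places V = {2, 3, 5, 13, ∞}.
(a,b)_∞: sgn(390)=+, sgn(5)=+, so +1.
(a,b)_3: α=-7, u≡1; β=-4, v≡2 (mod 3); (1|3)=+1, (2|3)=-1; sign (−1)^0·+1^-4·-1^-7 = -1.
(a,b)_2: α=9, β=4; u≡3, v≡5 (mod 8); ε(u)ε(v)=1·0, αω(v)=9·1, βω(u)=4·1; sum ≡ 1  ⇒  -1.
(a,b)_5: α=3, u≡3; β=1, v≡1 (mod 5); (3|5)=-1, (1|5)=+1; sign (−1)^0·-1^1·+1^3 = -1.
(a,b)_13: α=1, u≡9; β=0, v≡5 (mod 13); (9|13)=+1, (5|13)=-1; sign (−1)^0·+1^0·-1^1 = -1.
(390, 5 / ℚ) ramifies at {2, 3, 5, 13}: a division algebra.

[2, 3, 5, 13]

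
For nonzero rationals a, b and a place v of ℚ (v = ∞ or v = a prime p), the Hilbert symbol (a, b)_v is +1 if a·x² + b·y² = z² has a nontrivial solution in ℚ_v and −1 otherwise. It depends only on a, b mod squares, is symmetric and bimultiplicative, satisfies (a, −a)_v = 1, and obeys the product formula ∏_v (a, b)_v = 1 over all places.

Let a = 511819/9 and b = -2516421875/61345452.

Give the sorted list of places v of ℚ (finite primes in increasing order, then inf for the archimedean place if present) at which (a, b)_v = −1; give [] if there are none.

(a, b) ≡ (1771, -33) mod (ℚ^×)²; places V = {2, 3, 5, 7, 11, 17, 19, 23, ∞}.
(a,b)_19: α=0, u≡6; β=-2, v≡17 (mod 19); (6|19)=+1, (17|19)=+1; sign (−1)^0·+1^-2·+1^0 = +1.
(a,b)_11: α=1, u≡6; β=5, v≡2 (mod 11); (6|11)=-1, (2|11)=-1; sign (−1)^1·-1^5·-1^1 = -1.
(a,b)_17: α=2, u≡6; β=-2, v≡8 (mod 17); (6|17)=-1, (8|17)=+1; sign (−1)^0·-1^-2·+1^2 = +1.
(a,b)_5: α=0, u≡1; β=6, v≡2 (mod 5); (1|5)=+1, (2|5)=-1; sign (−1)^0·+1^6·-1^0 = +1.
(a,b)_2: α=0, β=-2; u≡3, v≡7 (mod 8); ε(u)ε(v)=1·1, αω(v)=0·0, βω(u)=-2·1; sum ≡ 1  ⇒  -1.
(a,b)_∞: sgn(1771)=+, sgn(-33)=−, so +1.
(a,b)_3: α=-2, u≡1; β=-1, v≡1 (mod 3); (1|3)=+1, (1|3)=+1; sign (−1)^0·+1^-1·+1^-2 = +1.
(a,b)_23: α=1, u≡9; β=0, v≡4 (mod 23); (9|23)=+1, (4|23)=+1; sign (−1)^0·+1^0·+1^1 = +1.
(a,b)_7: α=1, u≡1; β=-2, v≡1 (mod 7); (1|7)=+1, (1|7)=+1; sign (−1)^0·+1^-2·+1^1 = +1.
Ram(1771, -33) = {2, 11}; no ℚ_2-point on the conic.

[2, 11]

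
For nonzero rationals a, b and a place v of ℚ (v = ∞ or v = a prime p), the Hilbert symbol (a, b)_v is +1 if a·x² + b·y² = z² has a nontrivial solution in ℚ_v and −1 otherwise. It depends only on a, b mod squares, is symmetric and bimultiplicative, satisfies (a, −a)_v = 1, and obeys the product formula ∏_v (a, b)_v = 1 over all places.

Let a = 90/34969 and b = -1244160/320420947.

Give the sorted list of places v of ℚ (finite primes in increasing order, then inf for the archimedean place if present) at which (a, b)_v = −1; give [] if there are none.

(a, b) ≡ (10, -2805) mod (ℚ^×)²; places V = {2, 3, 5, 7, 11, 17, ∞}.
(a,b)_3: α=2, u≡1; β=5, v≡1 (mod 3); (1|3)=+1, (1|3)=+1; sign (−1)^0·+1^5·+1^2 = +1.
(a,b)_∞: sgn(10)=+, sgn(-2805)=−, so +1.
(a,b)_2: α=1, β=10; u≡5, v≡3 (mod 8); ε(u)ε(v)=0·1, αω(v)=1·1, βω(u)=10·1; sum ≡ 1  ⇒  -1.
(a,b)_11: α=-2, u≡8; β=-3, v≡3 (mod 11); (8|11)=-1, (3|11)=+1; sign (−1)^0·-1^-3·+1^-2 = -1.
(a,b)_7: α=0, u≡5; β=-2, v≡1 (mod 7); (5|7)=-1, (1|7)=+1; sign (−1)^0·-1^-2·+1^0 = +1.
(a,b)_17: α=-2, u≡11; β=-3, v≡10 (mod 17); (11|17)=-1, (10|17)=-1; sign (−1)^0·-1^-3·-1^-2 = -1.
(a,b)_5: α=1, u≡2; β=1, v≡4 (mod 5); (2|5)=-1, (4|5)=+1; sign (−1)^0·-1^1·+1^1 = -1.
|Ram(10, -2805)| = 4, even; anisotropic at {2, 5, 11, 17}.

[2, 5, 11, 17]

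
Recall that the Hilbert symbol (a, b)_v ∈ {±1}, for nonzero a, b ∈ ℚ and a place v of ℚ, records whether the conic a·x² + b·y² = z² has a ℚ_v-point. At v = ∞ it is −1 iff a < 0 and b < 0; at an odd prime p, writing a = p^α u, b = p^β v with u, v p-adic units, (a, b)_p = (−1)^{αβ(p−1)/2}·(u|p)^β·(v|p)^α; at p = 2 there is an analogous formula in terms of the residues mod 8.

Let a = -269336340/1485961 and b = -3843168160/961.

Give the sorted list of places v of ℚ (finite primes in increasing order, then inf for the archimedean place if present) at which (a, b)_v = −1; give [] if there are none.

[29, inf]

Mod squares: a ≡ -1885, b ≡ -10. Check v ∈ {∞, 2, 3, 5, 7, 13, 23, 29, 31, 53}.
v=23: a=23^-2·(≡18), b=23^0·(≡13) mod 23; (18|23)=+1, (13|23)=+1; (−1)^{-2·0·11}·(+1)^0·(+1)^-2 = +1.
v=31: a=31^0·(≡22), b=31^-2·(≡17) mod 31; (22|31)=-1, (17|31)=-1; (−1)^{0·-2·15}·(-1)^-2·(-1)^0 = +1.
v=29: a=29^1·(≡22), b=29^2·(≡15) mod 29; (22|29)=+1, (15|29)=-1; (−1)^{1·2·14}·(+1)^2·(-1)^1 = -1.
v=∞: -1885 < 0 and -10 < 0  ⇒  (a,b)_∞ = -1.
v=53: a=53^-2·(≡39), b=53^0·(≡47) mod 53; (39|53)=-1, (47|53)=+1; (−1)^{-2·0·26}·(-1)^0·(+1)^-2 = +1.
v=13: a=13^1·(≡7), b=13^4·(≡10) mod 13; (7|13)=-1, (10|13)=+1; (−1)^{1·4·6}·(-1)^4·(+1)^1 = +1.
v=5: a=5^1·(≡2), b=5^1·(≡3) mod 5; (2|5)=-1, (3|5)=-1; (−1)^{1·1·2}·(-1)^1·(-1)^1 = +1.
v=3: a=3^6·(≡2), b=3^0·(≡2) mod 3; (2|3)=-1, (2|3)=-1; (−1)^{6·0·1}·(-1)^0·(-1)^6 = +1.
v=2: v_2(a)=2, v_2(b)=5; units ≡ 3, 3 (mod 8); ε·ε+αω+βω = 1·1+2·1+5·1 ≡ 0  ⇒  (a,b)_2 = +1.
v=7: a=7^2·(≡6), b=7^0·(≡4) mod 7; (6|7)=-1, (4|7)=+1; (−1)^{2·0·3}·(-1)^0·(+1)^2 = +1.
Ram(-1885, -10) = {29, ∞}; no ℚ_29-point on the conic.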